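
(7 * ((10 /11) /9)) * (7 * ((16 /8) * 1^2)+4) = 140 /11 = 12.73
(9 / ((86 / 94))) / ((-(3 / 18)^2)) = -354.14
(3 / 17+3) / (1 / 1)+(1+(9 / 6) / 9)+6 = 10.34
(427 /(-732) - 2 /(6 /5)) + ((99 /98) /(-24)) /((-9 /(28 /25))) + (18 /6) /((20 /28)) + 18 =20953 /1050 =19.96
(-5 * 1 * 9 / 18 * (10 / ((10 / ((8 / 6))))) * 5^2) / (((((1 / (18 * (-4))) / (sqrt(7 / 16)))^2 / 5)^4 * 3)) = -459356342760000000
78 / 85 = 0.92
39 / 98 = 0.40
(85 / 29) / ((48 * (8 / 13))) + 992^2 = 10958537809 / 11136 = 984064.10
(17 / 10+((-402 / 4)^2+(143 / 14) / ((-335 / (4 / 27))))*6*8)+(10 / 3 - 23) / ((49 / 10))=484809.47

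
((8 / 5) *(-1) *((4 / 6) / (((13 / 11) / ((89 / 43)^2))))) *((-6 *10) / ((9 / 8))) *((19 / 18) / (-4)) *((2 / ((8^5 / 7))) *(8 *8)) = -1.49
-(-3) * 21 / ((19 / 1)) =3.32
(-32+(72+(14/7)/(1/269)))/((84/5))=34.40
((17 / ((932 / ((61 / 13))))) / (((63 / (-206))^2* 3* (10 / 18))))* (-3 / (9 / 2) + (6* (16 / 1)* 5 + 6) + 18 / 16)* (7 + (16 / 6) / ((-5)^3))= 13445402539087 / 7213260600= 1863.98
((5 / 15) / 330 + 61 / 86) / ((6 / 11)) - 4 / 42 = 98093 / 81270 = 1.21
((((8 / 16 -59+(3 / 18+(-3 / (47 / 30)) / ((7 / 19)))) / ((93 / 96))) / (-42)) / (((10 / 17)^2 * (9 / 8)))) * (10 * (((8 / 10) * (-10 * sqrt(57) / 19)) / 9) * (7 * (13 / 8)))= -3015458368 * sqrt(57) / 141266349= -161.16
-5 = -5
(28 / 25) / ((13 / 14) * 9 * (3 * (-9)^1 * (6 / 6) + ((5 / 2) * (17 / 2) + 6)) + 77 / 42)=4704 / 16475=0.29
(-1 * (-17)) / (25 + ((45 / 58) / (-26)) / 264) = 0.68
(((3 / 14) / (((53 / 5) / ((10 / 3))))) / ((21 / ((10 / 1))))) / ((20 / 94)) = 1175 / 7791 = 0.15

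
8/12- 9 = -25/3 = -8.33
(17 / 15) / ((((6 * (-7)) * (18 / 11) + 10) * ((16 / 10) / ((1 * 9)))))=-0.11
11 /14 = 0.79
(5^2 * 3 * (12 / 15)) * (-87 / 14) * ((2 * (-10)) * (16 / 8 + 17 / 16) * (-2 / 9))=-5075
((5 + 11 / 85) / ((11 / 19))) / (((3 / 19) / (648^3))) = 14275701356544 / 935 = 15268129793.10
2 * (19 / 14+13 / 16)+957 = 53835 / 56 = 961.34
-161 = -161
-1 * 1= -1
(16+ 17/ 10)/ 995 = 177/ 9950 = 0.02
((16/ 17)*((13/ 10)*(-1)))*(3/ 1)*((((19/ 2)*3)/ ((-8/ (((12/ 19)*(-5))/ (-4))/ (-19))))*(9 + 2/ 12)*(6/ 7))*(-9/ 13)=253935/ 238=1066.95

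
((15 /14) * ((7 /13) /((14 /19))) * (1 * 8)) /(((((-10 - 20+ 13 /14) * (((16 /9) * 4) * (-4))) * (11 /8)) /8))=2565 /58201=0.04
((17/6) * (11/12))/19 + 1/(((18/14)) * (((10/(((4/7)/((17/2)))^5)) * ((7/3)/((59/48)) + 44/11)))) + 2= 4334658051491713/2028673337047560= 2.14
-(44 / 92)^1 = -11 / 23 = -0.48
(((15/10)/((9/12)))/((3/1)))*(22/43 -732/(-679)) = 92828/87591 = 1.06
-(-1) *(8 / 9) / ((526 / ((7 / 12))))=7 / 7101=0.00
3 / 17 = 0.18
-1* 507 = -507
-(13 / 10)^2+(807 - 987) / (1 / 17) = -306169 / 100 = -3061.69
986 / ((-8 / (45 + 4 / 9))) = -201637 / 36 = -5601.03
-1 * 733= -733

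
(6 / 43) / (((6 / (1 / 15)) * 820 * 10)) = 1 / 5289000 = 0.00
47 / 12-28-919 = -11317 / 12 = -943.08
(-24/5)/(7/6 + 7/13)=-1872/665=-2.82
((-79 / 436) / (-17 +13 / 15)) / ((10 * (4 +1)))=237 / 1055120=0.00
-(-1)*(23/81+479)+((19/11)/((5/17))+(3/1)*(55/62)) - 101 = 106842991/276210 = 386.82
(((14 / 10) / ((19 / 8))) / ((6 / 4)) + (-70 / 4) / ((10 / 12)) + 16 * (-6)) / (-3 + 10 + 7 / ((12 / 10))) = -66466 / 7315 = -9.09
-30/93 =-10/31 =-0.32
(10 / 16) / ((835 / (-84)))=-0.06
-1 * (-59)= 59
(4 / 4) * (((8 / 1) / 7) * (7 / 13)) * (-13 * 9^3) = -5832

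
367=367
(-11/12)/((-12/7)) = 77/144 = 0.53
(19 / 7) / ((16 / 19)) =361 / 112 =3.22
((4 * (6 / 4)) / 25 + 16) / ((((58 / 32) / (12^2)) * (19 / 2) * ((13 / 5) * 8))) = 8064 / 1235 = 6.53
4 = 4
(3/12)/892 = 1/3568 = 0.00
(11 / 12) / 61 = 11 / 732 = 0.02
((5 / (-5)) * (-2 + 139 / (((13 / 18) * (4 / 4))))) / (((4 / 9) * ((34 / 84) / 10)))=-2339820 / 221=-10587.42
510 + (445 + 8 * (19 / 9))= 8747 / 9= 971.89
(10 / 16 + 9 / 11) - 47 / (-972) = 31895 / 21384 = 1.49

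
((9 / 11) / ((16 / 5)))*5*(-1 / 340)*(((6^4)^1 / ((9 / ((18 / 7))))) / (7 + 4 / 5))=-6075 / 34034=-0.18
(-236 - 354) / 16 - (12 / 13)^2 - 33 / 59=-3054029 / 79768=-38.29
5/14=0.36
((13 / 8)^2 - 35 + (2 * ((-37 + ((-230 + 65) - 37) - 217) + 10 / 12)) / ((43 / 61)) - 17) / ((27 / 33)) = -121762685 / 74304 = -1638.71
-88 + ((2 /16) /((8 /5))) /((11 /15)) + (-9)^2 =-4853 /704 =-6.89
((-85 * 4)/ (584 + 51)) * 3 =-204/ 127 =-1.61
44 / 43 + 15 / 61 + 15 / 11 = 75964 / 28853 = 2.63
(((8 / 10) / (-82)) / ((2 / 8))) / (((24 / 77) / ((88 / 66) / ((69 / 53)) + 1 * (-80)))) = 1258796 / 127305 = 9.89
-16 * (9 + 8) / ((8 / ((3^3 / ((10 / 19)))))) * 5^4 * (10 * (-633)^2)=-4368010961250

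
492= 492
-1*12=-12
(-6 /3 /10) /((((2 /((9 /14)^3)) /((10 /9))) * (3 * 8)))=-27 /21952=-0.00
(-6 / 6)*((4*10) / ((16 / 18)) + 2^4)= -61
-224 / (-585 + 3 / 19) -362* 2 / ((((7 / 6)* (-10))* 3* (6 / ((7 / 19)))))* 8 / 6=822044 / 395865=2.08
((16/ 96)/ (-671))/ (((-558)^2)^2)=-1/ 390310798036896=-0.00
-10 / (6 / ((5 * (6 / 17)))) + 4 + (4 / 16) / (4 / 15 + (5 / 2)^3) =34836 / 32419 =1.07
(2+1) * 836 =2508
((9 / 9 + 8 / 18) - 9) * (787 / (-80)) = 13379 / 180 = 74.33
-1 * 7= -7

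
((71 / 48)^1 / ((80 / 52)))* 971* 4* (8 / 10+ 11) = 52877747 / 1200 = 44064.79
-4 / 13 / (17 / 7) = -28 / 221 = -0.13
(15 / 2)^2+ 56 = 449 / 4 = 112.25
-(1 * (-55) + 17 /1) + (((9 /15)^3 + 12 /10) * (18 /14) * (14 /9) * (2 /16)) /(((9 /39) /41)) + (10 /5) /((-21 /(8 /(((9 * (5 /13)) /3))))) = 3157361 /31500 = 100.23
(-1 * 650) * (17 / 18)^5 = -461453525 / 944784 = -488.42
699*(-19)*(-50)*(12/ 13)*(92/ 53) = 733111200/ 689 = 1064022.06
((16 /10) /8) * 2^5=32 /5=6.40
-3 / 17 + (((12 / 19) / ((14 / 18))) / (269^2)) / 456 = -1097137329 / 6217112398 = -0.18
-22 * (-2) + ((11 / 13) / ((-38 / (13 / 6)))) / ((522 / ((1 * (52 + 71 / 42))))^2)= 44.00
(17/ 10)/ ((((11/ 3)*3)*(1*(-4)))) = -17/ 440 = -0.04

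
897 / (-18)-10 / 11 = -3349 / 66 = -50.74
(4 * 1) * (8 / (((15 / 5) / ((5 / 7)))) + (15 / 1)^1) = 1420 / 21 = 67.62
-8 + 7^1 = -1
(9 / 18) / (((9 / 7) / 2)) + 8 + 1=88 / 9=9.78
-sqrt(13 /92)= -sqrt(299) /46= -0.38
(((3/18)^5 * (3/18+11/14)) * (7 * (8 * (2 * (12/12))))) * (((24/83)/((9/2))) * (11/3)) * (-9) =-1760/60507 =-0.03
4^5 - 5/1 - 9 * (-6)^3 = 2963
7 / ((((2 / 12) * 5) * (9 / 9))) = 42 / 5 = 8.40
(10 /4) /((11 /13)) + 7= 219 /22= 9.95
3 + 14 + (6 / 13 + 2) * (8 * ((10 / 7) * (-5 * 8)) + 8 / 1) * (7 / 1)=-100387 / 13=-7722.08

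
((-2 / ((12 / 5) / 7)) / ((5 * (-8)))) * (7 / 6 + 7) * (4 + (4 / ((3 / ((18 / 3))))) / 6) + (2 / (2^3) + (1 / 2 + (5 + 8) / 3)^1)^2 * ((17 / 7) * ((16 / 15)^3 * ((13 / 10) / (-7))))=-115979921 / 14883750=-7.79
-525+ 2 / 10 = -2624 / 5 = -524.80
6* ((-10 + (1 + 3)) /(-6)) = 6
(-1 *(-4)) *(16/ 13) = 64/ 13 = 4.92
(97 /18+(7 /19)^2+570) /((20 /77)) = 287961443 /129960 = 2215.77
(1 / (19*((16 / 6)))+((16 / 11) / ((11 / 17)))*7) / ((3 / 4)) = 289771 / 13794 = 21.01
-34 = -34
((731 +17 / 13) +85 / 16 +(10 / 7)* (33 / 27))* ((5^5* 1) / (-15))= -6055409375 / 39312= -154034.63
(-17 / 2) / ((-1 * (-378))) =-17 / 756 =-0.02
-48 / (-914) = 24 / 457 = 0.05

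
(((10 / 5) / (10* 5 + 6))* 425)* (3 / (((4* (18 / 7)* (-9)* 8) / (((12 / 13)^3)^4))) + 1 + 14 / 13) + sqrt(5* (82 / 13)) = sqrt(5330) / 13 + 20549690175027375 / 652346383429468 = 37.12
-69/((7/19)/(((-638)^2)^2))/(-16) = 13575799769631/7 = 1939399967090.14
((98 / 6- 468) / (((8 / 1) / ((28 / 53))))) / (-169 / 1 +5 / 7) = 66395 / 374604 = 0.18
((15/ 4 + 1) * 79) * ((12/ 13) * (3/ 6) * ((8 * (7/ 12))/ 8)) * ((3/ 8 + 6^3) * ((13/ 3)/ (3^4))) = 1169.47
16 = 16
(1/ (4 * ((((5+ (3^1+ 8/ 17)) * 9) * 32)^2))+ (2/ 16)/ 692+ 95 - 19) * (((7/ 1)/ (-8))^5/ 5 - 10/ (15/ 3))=-10386811776108384617/ 65000206856355840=-159.80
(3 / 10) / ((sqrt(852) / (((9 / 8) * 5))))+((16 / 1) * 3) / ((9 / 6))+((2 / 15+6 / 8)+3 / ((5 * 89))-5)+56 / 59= 9 * sqrt(213) / 2272+9086087 / 315060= 28.90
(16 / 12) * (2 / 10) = 4 / 15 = 0.27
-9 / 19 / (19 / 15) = -135 / 361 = -0.37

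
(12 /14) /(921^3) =2 /1822869909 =0.00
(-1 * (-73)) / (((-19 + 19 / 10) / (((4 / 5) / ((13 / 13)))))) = -584 / 171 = -3.42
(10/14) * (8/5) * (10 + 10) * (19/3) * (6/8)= 760/7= 108.57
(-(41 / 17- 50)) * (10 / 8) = 4045 / 68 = 59.49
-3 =-3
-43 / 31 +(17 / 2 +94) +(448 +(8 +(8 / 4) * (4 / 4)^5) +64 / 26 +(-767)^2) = 474613563 / 806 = 588850.57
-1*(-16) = 16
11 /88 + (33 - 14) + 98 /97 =15625 /776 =20.14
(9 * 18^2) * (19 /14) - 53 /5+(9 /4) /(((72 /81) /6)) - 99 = 3863.02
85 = 85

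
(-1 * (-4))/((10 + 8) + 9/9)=4/19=0.21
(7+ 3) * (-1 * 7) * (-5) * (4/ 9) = 1400/ 9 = 155.56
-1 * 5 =-5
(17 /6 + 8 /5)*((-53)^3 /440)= -1500.05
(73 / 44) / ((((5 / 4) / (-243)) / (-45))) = 159651 / 11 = 14513.73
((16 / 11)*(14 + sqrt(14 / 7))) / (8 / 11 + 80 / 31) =6.78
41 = 41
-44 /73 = -0.60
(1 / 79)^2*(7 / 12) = 7 / 74892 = 0.00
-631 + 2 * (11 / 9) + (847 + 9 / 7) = 13843 / 63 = 219.73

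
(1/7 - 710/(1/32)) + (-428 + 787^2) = 4173548/7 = 596221.14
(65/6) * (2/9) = 65/27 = 2.41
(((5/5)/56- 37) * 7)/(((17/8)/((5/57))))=-545/51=-10.69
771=771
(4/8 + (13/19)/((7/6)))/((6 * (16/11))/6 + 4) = 3179/15960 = 0.20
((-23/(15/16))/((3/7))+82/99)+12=-21986/495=-44.42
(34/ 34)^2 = 1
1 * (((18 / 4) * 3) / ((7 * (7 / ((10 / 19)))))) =135 / 931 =0.15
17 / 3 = 5.67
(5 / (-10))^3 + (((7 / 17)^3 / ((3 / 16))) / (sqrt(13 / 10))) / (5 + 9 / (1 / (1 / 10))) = -1 / 8 + 54880*sqrt(130) / 11304813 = -0.07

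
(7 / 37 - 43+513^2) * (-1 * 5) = -48678345 / 37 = -1315630.95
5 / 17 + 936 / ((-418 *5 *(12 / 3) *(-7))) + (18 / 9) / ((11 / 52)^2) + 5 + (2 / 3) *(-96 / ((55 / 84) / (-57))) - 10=7675992391 / 1367905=5611.50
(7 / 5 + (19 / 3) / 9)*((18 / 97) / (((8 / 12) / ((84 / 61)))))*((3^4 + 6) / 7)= 296496 / 29585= 10.02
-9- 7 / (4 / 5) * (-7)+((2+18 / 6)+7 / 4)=59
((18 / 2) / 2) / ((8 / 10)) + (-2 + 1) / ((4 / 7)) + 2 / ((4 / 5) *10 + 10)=287 / 72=3.99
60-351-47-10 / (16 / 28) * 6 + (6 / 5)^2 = -11039 / 25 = -441.56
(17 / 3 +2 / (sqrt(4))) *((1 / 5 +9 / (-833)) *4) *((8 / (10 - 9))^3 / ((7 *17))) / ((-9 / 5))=-32276480 / 2676429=-12.06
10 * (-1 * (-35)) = 350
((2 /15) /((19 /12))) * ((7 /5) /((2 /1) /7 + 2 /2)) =392 /4275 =0.09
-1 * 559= -559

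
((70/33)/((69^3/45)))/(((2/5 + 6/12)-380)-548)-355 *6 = -2130.00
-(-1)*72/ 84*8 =48/ 7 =6.86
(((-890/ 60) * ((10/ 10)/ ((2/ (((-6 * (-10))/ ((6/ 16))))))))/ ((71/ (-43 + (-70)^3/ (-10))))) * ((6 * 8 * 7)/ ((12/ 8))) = -9105967360/ 71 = -128253061.41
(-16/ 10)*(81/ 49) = -648/ 245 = -2.64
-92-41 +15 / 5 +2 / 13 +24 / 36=-5038 / 39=-129.18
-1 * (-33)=33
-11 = -11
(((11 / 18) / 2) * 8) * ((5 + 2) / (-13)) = -154 / 117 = -1.32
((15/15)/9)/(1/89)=89/9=9.89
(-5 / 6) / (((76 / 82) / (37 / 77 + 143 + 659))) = -4222385 / 5852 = -721.53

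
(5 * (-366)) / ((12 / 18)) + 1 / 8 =-21959 / 8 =-2744.88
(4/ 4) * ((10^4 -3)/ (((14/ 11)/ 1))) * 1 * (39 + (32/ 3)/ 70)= 452074337/ 1470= 307533.56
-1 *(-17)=17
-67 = -67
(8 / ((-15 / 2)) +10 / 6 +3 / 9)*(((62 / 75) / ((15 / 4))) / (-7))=-496 / 16875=-0.03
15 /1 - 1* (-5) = 20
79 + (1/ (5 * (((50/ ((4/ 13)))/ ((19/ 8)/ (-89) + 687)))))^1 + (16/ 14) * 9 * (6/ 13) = 2740467/ 32396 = 84.59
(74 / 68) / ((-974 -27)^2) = 37 / 34068034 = 0.00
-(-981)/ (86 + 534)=981/ 620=1.58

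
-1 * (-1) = 1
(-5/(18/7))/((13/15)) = -2.24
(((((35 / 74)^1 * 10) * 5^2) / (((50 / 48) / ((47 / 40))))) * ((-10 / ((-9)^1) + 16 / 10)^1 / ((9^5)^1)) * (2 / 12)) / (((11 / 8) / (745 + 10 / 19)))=2274219080 / 4109633253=0.55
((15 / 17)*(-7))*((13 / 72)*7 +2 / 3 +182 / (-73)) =103495 / 29784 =3.47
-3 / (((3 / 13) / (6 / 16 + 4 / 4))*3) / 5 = -143 / 120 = -1.19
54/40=27/20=1.35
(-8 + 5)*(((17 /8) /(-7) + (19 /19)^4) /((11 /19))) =-2223 /616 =-3.61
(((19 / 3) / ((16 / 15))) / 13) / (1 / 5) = 475 / 208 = 2.28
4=4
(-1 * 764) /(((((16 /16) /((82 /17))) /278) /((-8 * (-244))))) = -33996313088 /17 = -1999783122.82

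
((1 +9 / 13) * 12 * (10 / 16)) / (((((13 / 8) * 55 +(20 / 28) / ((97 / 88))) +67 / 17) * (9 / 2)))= 10157840 / 338404131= 0.03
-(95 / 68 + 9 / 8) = -343 / 136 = -2.52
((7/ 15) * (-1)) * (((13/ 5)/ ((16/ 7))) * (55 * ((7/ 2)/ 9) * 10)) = -49049/ 432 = -113.54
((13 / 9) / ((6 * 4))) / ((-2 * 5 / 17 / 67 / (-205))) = 607087 / 432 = 1405.29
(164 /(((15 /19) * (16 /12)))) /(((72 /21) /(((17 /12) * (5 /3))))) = 92701 /864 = 107.29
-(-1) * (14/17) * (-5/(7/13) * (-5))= 650/17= 38.24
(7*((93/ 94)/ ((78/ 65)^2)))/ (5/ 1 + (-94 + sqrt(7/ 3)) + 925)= 1133825/ 197088014-5425*sqrt(21)/ 2365056168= 0.01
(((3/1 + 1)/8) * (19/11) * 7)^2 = 17689/484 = 36.55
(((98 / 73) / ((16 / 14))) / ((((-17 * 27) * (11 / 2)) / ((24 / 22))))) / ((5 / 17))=-686 / 397485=-0.00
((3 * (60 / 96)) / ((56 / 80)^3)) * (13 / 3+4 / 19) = 23125 / 931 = 24.84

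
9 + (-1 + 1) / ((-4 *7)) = 9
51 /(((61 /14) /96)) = 68544 /61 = 1123.67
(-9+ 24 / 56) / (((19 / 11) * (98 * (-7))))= 330 / 45619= 0.01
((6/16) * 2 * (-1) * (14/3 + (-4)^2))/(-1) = 31/2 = 15.50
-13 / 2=-6.50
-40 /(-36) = 1.11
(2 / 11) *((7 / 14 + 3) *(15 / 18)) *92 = 1610 / 33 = 48.79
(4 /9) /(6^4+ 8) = 0.00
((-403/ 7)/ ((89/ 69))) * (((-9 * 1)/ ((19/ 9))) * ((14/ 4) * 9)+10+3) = 128162463/ 23674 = 5413.64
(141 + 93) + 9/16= 3753/16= 234.56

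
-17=-17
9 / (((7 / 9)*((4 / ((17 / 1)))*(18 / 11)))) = 1683 / 56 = 30.05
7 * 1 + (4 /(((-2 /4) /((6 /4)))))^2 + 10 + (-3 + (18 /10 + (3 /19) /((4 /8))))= 15211 /95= 160.12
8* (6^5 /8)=7776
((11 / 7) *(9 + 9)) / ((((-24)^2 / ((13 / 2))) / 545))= 77935 / 448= 173.96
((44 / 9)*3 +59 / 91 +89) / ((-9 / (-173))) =4926694 / 2457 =2005.17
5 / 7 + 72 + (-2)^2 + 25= 712 / 7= 101.71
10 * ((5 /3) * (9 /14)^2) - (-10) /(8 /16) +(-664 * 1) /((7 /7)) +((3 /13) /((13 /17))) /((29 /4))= -305983745 /480298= -637.07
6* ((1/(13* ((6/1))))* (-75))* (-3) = 225/13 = 17.31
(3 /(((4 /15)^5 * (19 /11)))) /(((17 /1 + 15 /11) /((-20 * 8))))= -11222.20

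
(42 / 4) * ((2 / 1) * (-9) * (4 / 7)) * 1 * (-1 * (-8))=-864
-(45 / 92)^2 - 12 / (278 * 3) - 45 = -53240723 / 1176496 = -45.25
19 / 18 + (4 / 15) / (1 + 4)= 499 / 450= 1.11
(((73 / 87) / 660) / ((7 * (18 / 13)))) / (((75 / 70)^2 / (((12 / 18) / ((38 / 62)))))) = 205933 / 1656925875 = 0.00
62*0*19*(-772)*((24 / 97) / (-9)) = 0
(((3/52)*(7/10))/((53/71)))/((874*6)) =497/48174880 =0.00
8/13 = 0.62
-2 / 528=-1 / 264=-0.00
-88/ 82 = -44/ 41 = -1.07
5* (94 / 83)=470 / 83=5.66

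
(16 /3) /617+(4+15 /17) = 153905 /31467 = 4.89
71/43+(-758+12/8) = -64917/86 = -754.85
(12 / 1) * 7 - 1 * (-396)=480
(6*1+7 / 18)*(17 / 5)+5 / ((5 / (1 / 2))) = 200 / 9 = 22.22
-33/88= -3/8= -0.38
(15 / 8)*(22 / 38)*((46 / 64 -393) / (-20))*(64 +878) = 20056.67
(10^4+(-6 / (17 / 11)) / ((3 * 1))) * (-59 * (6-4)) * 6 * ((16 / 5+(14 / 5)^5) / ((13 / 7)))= -461492946133632 / 690625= -668225080.37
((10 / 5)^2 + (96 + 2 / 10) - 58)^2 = 44521 / 25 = 1780.84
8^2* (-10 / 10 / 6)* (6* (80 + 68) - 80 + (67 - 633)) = -7744 / 3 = -2581.33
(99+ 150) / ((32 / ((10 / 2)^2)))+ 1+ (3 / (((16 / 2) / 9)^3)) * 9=119795 / 512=233.97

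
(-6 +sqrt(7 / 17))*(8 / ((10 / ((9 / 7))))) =-5.51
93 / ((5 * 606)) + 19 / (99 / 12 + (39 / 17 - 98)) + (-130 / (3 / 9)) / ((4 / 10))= -308285727 / 316130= -975.19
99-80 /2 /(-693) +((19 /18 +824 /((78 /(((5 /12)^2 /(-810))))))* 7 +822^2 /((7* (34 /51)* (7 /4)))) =10156124135237 /122594472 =82843.25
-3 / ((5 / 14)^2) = -588 / 25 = -23.52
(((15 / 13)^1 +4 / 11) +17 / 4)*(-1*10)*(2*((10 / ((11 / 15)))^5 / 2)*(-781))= 44466911718750000 / 2093663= 21238810505.20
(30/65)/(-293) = -6/3809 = -0.00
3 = 3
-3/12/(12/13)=-13/48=-0.27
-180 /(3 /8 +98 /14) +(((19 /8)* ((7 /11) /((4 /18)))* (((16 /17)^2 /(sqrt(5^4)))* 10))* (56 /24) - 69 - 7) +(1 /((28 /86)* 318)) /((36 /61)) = -14243925249997 /150303882960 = -94.77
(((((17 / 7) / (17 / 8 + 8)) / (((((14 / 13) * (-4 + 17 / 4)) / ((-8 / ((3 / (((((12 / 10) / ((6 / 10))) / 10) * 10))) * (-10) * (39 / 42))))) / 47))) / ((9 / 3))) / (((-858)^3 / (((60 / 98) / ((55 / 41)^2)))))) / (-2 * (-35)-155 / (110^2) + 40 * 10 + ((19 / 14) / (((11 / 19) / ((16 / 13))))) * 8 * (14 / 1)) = -343838464 / 63153376253320998645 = -0.00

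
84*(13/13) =84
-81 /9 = -9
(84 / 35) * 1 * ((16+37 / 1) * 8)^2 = 2157312 / 5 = 431462.40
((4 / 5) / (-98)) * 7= -2 / 35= -0.06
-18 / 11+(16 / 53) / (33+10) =-40846 / 25069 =-1.63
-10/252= -5/126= -0.04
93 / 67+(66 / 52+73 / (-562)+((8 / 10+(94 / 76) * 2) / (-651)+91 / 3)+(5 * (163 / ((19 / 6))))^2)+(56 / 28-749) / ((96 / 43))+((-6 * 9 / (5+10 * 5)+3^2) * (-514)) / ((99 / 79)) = 23254343503386584343 / 371190423924320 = 62648.02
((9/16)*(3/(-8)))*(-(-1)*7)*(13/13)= -189/128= -1.48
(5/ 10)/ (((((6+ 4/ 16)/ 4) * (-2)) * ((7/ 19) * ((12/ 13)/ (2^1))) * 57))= -26/ 1575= -0.02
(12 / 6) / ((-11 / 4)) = -8 / 11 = -0.73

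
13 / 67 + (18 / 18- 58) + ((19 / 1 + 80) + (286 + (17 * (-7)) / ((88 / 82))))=640623 / 2948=217.31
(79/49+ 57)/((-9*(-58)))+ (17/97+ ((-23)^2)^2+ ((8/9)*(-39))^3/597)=621594814477610/2221794603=279771.50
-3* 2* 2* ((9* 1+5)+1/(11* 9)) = -168.12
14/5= 2.80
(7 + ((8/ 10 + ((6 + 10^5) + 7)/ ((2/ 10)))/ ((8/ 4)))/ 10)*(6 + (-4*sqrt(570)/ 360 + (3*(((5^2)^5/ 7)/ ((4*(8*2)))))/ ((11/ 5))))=366435620347347/ 492800 - 2501029*sqrt(570)/ 9000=743572140.47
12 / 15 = 4 / 5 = 0.80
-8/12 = -2/3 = -0.67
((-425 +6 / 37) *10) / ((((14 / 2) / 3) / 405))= -190985850 / 259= -737397.10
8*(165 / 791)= 1320 / 791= 1.67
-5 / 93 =-0.05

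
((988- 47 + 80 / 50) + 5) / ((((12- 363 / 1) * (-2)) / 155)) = 73439 / 351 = 209.23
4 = 4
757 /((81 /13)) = 9841 /81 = 121.49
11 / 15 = 0.73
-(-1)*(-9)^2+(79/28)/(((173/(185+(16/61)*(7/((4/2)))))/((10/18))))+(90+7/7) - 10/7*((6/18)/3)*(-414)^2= -71887790593/2659356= -27032.03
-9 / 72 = -1 / 8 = -0.12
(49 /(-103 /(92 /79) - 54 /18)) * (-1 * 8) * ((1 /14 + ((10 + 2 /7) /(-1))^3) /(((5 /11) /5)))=-51308.65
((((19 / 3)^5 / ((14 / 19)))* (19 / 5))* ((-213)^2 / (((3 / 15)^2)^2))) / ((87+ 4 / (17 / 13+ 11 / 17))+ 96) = 8052481211.44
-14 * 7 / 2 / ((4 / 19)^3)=-336091 / 64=-5251.42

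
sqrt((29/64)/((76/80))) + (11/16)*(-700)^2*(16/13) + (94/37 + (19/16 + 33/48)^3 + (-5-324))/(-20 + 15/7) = 414633.99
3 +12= 15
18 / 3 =6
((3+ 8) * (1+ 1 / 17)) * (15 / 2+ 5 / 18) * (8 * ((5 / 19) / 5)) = 12320 / 323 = 38.14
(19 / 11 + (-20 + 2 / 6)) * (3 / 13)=-592 / 143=-4.14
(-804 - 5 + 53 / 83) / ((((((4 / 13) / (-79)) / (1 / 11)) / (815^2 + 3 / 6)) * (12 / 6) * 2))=45768815430819 / 14608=3133133586.45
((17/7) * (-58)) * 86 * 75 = -6359700/7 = -908528.57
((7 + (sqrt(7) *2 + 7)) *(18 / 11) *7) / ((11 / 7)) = 1764 *sqrt(7) / 121 + 12348 / 121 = 140.62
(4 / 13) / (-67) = -4 / 871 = -0.00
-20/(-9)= 20/9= 2.22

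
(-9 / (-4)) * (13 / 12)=39 / 16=2.44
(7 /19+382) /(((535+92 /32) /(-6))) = -348720 /81757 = -4.27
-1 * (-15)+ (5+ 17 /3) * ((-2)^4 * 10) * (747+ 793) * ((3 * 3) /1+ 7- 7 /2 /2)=37452815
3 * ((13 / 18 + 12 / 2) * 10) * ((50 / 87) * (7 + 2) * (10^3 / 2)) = 15125000 / 29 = 521551.72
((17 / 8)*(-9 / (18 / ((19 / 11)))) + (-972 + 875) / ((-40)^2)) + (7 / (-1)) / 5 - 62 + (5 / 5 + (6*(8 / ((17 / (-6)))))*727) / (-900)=-138981487 / 2692800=-51.61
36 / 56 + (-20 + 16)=-47 / 14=-3.36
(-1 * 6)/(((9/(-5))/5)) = 50/3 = 16.67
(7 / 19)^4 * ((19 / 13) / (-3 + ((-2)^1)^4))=2401 / 1159171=0.00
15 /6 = 5 /2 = 2.50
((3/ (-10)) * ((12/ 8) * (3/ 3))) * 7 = -63/ 20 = -3.15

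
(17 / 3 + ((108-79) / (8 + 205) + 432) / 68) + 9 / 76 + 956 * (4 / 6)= 44683118 / 68799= 649.47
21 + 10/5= 23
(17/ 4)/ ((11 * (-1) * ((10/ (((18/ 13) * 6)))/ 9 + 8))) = -0.05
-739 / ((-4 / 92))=16997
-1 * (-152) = 152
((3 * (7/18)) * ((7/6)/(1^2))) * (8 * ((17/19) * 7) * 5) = 340.99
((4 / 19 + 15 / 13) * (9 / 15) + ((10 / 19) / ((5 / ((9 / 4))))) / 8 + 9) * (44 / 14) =2140611 / 69160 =30.95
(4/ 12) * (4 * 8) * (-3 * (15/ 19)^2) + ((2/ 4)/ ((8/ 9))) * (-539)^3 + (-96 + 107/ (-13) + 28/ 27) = -178576263044477/ 2027376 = -88082458.83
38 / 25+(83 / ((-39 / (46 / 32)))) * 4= -41797 / 3900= -10.72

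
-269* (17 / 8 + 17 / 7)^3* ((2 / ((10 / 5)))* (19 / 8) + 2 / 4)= -73020.80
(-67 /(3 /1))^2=4489 /9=498.78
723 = 723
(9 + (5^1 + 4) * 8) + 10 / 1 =91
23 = 23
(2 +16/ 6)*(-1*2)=-28/ 3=-9.33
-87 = -87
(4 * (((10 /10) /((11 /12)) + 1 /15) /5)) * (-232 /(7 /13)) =-2304224 /5775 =-399.00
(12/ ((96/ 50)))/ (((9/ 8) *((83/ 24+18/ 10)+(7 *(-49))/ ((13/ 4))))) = -26000/ 469311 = -0.06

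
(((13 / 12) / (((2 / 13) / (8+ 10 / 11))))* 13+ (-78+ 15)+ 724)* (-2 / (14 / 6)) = -194905 / 154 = -1265.62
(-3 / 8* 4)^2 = 9 / 4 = 2.25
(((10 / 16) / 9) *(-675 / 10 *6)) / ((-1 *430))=45 / 688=0.07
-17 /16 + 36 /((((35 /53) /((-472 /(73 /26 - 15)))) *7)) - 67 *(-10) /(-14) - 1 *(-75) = 407048111 /1242640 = 327.57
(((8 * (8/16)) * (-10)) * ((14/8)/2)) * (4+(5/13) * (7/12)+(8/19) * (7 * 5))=-1967035/2964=-663.64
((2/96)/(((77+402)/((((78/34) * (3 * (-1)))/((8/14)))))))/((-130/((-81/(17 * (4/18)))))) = -15309/177191680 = -0.00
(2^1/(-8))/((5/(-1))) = 1/20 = 0.05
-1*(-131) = 131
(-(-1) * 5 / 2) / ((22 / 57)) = 6.48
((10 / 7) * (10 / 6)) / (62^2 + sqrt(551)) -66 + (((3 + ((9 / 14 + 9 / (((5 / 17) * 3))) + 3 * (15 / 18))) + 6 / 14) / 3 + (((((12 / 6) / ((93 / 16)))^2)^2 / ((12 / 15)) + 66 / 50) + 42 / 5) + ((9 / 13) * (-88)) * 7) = -239956841577952945564 / 502914032920292175 -10 * sqrt(551) / 62058297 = -477.13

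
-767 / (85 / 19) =-14573 / 85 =-171.45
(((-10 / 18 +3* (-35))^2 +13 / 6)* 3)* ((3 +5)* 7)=50549828 / 27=1872215.85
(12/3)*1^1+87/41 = 251/41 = 6.12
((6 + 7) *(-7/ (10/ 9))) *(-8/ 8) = 819/ 10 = 81.90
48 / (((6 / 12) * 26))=48 / 13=3.69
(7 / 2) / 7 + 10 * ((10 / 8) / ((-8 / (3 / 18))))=23 / 96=0.24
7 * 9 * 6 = 378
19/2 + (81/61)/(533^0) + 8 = 2297/122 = 18.83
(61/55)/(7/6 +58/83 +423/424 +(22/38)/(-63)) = 2569614264/6612133715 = 0.39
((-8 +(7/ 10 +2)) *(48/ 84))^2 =11236/ 1225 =9.17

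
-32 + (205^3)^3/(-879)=-639417840613205106253/879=-727437816397275433.73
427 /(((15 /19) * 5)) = 8113 /75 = 108.17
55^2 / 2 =3025 / 2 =1512.50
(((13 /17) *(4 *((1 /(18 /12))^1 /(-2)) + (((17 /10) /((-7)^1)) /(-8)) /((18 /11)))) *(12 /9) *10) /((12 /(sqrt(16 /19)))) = -172289 *sqrt(19) /732564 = -1.03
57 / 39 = 19 / 13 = 1.46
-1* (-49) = 49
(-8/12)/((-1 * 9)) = 2/27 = 0.07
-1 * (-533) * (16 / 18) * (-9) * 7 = -29848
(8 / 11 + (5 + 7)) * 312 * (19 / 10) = 82992 / 11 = 7544.73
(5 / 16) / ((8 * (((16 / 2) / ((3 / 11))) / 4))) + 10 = 28175 / 2816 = 10.01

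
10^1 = 10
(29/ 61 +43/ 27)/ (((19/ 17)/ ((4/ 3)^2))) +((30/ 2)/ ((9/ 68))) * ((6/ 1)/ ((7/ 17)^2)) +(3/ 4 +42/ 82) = 4015.16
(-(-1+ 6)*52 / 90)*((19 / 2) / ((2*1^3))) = -247 / 18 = -13.72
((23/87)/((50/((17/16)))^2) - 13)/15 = -723833353/835200000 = -0.87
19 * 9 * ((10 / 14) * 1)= 855 / 7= 122.14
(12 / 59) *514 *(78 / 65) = 37008 / 295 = 125.45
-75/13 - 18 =-309/13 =-23.77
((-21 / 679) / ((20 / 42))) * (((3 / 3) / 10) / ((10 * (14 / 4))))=-9 / 48500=-0.00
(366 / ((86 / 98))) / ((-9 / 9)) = -17934 / 43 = -417.07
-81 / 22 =-3.68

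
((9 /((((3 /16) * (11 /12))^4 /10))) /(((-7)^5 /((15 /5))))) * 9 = -40768634880 /246071287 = -165.68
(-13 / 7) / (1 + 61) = -13 / 434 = -0.03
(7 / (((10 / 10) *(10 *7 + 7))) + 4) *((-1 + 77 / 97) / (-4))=0.21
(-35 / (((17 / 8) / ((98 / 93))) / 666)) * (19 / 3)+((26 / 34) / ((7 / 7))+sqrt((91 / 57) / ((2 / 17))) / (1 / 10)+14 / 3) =-115733333 / 1581+5 * sqrt(176358) / 57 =-73165.78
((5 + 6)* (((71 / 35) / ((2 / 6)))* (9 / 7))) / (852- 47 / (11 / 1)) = 231957 / 2284625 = 0.10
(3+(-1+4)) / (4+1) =6 / 5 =1.20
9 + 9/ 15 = 48/ 5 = 9.60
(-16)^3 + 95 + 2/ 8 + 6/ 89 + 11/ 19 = -27056701/ 6764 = -4000.10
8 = 8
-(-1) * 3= 3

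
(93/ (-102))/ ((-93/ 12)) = 2/ 17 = 0.12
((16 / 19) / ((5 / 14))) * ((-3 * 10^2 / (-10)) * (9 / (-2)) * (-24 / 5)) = 145152 / 95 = 1527.92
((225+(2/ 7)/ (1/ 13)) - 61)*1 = 167.71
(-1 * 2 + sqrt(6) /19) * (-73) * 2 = 292 - 146 * sqrt(6) /19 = 273.18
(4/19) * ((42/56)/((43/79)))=237/817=0.29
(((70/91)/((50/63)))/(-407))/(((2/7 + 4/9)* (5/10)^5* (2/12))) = -381024/608465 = -0.63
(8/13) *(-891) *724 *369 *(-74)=140917309632/13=10839793048.62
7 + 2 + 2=11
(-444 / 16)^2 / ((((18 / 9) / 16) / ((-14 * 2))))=-172494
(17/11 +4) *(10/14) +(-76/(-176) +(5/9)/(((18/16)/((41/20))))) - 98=-210005/2268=-92.59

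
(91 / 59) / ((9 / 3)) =91 / 177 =0.51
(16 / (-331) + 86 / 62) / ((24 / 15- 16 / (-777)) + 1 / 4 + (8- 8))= 213472980 / 298277009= 0.72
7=7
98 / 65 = 1.51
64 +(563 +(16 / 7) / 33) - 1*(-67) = 160330 / 231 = 694.07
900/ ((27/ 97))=9700/ 3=3233.33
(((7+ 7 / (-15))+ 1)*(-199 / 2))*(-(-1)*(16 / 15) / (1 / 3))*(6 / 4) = -89948 / 25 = -3597.92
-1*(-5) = 5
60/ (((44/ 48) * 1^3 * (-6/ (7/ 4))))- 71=-991/ 11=-90.09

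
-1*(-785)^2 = -616225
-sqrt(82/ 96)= -sqrt(123)/ 12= -0.92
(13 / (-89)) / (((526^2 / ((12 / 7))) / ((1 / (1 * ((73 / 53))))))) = -2067 / 3145736951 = -0.00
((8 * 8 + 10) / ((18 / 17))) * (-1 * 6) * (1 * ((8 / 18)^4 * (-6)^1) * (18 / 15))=1288192 / 10935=117.80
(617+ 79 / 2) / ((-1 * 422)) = -1313 / 844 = -1.56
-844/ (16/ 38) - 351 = -4711/ 2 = -2355.50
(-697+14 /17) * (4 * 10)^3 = -757440000 /17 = -44555294.12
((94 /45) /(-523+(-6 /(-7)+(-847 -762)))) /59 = -329 /19803645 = -0.00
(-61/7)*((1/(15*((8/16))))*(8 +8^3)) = -12688/21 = -604.19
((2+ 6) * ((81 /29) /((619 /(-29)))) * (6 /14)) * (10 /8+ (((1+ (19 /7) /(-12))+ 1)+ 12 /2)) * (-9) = 1105164 /30331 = 36.44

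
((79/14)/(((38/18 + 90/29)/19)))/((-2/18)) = -3525849/19054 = -185.05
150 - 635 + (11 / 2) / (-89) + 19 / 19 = -86163 / 178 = -484.06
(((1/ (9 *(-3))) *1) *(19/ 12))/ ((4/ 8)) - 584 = -94627/ 162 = -584.12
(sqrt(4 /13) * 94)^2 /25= 108.75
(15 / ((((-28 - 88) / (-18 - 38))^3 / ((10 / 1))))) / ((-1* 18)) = -68600 / 73167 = -0.94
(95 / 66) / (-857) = -95 / 56562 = -0.00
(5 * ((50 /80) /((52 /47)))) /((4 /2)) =1175 /832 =1.41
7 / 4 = 1.75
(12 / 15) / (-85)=-4 / 425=-0.01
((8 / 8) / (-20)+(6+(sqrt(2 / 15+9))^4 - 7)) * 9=74131 / 100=741.31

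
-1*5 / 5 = -1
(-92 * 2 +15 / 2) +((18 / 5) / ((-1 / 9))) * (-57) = 16703 / 10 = 1670.30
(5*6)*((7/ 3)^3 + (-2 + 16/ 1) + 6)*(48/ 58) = 70640/ 87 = 811.95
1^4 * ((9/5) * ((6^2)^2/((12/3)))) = 583.20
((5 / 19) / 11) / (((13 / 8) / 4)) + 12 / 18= 5914 / 8151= 0.73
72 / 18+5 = 9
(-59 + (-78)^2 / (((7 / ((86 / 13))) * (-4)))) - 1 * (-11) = -10398 / 7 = -1485.43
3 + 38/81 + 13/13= 362/81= 4.47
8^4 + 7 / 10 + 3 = 40997 / 10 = 4099.70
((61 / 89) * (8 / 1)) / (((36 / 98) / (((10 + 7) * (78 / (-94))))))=-2642276 / 12549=-210.56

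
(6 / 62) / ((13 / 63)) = 0.47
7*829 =5803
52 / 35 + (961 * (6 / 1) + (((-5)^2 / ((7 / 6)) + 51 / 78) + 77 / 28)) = 10542019 / 1820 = 5792.32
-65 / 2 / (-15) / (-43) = -13 / 258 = -0.05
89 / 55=1.62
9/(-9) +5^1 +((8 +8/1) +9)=29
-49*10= -490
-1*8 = -8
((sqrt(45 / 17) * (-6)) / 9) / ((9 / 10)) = -20 * sqrt(85) / 153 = -1.21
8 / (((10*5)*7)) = 4 / 175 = 0.02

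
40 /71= 0.56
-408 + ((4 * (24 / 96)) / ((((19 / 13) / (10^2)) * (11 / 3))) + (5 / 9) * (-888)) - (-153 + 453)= -1182.67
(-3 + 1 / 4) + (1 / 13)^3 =-24163 / 8788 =-2.75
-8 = -8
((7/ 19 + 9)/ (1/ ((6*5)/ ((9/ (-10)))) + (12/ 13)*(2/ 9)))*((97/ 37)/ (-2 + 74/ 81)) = -681791175/ 5281639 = -129.09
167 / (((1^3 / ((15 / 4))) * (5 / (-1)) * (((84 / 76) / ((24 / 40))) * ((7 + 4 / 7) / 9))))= -85671 / 1060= -80.82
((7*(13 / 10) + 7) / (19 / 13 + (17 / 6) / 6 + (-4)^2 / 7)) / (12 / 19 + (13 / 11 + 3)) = 1198197 / 1511515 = 0.79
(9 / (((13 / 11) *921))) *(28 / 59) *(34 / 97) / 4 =0.00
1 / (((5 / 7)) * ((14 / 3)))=3 / 10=0.30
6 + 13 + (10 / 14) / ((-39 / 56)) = 701 / 39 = 17.97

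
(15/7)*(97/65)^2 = 28227/5915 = 4.77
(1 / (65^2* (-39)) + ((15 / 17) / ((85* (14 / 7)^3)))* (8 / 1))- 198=-9428261014 / 47619975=-197.99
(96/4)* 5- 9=111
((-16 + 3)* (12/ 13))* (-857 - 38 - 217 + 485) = 7524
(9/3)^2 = 9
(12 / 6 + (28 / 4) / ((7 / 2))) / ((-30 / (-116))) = 232 / 15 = 15.47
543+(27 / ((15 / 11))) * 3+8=3052 / 5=610.40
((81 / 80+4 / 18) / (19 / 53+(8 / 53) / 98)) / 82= 2308733 / 55202400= 0.04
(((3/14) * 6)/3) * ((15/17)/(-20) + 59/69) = 0.35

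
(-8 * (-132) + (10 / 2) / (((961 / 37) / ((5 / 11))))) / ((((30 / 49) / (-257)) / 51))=-2389979089981 / 105710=-22608826.88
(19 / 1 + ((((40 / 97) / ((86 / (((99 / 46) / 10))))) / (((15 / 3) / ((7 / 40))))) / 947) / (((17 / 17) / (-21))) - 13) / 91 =109018246647 / 1653443628200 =0.07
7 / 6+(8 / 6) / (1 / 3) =31 / 6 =5.17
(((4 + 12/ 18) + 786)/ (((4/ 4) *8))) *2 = 593/ 3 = 197.67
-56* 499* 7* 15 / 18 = -489020 / 3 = -163006.67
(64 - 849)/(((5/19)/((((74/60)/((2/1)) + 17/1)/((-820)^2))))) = -3153031/40344000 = -0.08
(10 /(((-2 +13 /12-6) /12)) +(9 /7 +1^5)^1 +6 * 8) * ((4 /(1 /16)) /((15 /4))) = 4898816 /8715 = 562.11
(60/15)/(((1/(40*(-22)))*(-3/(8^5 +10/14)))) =807421120/21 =38448624.76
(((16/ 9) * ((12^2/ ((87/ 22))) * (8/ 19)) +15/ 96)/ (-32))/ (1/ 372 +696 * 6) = -44951767/ 219126687488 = -0.00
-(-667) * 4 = 2668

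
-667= -667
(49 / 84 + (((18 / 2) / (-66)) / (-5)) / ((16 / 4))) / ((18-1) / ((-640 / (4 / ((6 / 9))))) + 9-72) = -6232 / 666963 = -0.01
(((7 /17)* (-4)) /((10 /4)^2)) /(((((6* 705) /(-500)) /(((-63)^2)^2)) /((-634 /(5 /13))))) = -3231471402432 /3995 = -808878949.29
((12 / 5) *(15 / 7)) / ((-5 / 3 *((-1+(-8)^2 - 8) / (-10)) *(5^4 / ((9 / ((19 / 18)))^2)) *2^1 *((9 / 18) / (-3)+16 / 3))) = 17006112 / 2692834375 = 0.01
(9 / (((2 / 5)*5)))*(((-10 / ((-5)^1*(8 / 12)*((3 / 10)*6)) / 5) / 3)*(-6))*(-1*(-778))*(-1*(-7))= -16338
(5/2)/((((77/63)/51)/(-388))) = -445230/11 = -40475.45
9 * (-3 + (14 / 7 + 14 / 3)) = 33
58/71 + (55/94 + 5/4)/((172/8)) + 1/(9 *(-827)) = 1926936451/2136007026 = 0.90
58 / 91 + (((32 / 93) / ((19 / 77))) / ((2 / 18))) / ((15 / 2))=619258 / 267995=2.31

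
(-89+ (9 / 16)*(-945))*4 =-2482.25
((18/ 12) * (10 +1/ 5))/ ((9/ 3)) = 51/ 10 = 5.10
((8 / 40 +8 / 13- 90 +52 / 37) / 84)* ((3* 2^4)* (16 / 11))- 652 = -724.96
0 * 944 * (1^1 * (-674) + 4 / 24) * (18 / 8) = 0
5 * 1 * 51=255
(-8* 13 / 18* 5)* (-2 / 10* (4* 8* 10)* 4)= 66560 / 9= 7395.56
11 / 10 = 1.10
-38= -38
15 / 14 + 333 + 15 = 349.07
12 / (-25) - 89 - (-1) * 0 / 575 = -2237 / 25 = -89.48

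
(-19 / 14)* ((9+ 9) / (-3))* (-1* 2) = -114 / 7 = -16.29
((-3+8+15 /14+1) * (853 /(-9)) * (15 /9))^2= 2201017225 /1764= 1247742.19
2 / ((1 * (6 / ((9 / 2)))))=3 / 2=1.50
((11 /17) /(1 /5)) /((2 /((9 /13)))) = 495 /442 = 1.12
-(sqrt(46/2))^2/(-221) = 23/221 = 0.10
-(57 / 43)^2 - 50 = -95699 / 1849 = -51.76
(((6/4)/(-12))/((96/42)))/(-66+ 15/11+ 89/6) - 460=-96769049/210368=-460.00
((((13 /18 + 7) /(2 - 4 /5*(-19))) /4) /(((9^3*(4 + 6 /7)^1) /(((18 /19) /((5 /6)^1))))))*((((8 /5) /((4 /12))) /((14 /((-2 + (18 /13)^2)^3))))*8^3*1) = -97642496 /27151017831405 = -0.00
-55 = -55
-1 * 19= -19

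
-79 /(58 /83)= -6557 /58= -113.05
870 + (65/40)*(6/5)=17439/20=871.95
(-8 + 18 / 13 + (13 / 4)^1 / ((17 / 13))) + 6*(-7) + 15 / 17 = -45.25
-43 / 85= -0.51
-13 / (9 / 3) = -13 / 3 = -4.33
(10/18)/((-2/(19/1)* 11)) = -95/198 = -0.48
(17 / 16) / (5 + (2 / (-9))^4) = 111537 / 525136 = 0.21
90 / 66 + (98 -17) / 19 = 5.63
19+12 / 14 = 139 / 7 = 19.86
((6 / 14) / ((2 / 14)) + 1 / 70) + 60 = 4411 / 70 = 63.01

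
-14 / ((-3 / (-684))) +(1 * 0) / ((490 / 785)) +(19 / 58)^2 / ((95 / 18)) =-3191.98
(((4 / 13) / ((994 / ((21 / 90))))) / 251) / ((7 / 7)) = 0.00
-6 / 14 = -3 / 7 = -0.43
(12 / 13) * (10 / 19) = 120 / 247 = 0.49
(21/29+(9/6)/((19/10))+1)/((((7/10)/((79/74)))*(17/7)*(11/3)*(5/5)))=1641225/3812369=0.43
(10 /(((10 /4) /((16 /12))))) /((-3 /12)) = -64 /3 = -21.33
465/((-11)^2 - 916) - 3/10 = -469/530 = -0.88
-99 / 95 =-1.04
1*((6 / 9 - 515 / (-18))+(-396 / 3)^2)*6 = 314159 / 3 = 104719.67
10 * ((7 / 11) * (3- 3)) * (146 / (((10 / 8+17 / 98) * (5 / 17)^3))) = 0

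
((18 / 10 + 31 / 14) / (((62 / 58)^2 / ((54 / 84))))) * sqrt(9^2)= 19142001 / 941780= 20.33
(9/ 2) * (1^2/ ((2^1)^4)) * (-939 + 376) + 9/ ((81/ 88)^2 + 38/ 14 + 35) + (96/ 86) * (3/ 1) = -154.76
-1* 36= -36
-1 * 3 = -3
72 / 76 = 0.95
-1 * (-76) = 76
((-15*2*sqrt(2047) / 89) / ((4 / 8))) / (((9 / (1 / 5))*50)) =-2*sqrt(2047) / 6675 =-0.01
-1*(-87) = 87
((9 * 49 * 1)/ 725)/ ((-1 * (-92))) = 441/ 66700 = 0.01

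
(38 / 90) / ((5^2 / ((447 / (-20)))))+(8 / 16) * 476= 1782169 / 7500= 237.62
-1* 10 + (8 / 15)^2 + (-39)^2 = 340039 / 225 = 1511.28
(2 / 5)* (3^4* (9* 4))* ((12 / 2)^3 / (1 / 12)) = 15116544 / 5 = 3023308.80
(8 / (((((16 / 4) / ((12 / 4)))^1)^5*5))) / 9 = 27 / 640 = 0.04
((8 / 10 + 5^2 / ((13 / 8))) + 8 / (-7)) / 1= 6844 / 455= 15.04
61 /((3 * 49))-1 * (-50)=7411 /147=50.41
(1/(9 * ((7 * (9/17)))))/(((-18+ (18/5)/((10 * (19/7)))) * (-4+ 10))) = -8075/28872774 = -0.00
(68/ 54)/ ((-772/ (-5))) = 85/ 10422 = 0.01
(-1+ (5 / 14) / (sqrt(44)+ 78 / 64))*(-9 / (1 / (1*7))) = 554157 / 8707-9216*sqrt(11) / 8707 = 60.13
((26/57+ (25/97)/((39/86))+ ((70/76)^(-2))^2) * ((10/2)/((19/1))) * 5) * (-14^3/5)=-2082986742176/1194955125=-1743.15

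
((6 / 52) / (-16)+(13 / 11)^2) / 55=69941 / 2768480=0.03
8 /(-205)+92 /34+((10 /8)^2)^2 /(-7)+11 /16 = 18770243 /6245120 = 3.01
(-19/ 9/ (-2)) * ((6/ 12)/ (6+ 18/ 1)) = 19/ 864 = 0.02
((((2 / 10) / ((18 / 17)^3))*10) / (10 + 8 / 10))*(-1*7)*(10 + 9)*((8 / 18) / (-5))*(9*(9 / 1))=653429 / 4374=149.39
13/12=1.08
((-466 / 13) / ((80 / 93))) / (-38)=1.10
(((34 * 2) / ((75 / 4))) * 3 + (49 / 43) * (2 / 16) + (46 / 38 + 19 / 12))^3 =310667145650619880751 / 117793118808000000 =2637.40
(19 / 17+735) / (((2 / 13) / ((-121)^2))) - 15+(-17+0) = 1190913037 / 17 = 70053708.06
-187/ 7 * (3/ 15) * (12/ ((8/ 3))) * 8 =-6732/ 35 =-192.34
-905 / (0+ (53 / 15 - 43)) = 13575 / 592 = 22.93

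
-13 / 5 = -2.60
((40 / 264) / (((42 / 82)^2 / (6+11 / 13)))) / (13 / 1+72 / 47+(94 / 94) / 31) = 217980313 / 802918116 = 0.27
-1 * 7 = -7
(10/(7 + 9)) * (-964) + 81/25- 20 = -30963/50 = -619.26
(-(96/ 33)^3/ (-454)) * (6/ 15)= 32768/ 1510685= 0.02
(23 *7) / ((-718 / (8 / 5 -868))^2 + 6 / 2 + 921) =755340516 / 4338219769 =0.17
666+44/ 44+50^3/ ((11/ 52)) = 591576.09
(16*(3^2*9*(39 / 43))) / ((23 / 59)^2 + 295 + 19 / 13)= 762422544 / 192391331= 3.96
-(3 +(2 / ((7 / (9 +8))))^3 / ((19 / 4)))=-176767 / 6517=-27.12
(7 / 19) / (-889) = -1 / 2413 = -0.00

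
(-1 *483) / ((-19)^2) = -483 / 361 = -1.34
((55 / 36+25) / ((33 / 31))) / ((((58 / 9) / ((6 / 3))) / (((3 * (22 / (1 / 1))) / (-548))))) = -29605 / 31784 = -0.93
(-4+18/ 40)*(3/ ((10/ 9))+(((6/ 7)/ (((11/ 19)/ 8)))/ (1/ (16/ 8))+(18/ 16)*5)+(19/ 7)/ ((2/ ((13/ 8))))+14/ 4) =-16496637/ 123200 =-133.90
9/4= 2.25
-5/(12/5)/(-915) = 5/2196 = 0.00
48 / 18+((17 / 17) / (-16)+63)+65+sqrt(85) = sqrt(85)+6269 / 48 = 139.82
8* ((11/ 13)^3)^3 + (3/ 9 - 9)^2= 7338413809900/ 95440494357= 76.89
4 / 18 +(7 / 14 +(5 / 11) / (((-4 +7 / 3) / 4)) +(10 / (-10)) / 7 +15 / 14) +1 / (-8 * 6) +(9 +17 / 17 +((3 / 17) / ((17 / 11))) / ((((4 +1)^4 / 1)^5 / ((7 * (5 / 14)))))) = 644143543243408386077 / 61119689941406250000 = 10.54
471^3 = 104487111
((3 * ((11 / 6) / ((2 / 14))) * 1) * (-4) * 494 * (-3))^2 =52088019984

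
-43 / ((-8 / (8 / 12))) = 43 / 12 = 3.58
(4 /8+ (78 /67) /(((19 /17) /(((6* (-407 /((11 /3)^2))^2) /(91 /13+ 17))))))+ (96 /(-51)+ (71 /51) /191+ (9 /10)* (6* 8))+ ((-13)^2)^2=216373844307388 /7502177265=28841.47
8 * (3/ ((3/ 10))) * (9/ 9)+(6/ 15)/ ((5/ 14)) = 2028/ 25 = 81.12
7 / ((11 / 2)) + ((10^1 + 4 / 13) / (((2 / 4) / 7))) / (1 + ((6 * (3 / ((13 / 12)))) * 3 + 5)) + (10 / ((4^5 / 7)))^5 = 49258139989805425 / 12771927068246016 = 3.86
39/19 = 2.05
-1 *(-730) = 730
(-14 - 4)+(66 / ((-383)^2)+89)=10414985 / 146689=71.00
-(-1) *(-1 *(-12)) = 12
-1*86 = -86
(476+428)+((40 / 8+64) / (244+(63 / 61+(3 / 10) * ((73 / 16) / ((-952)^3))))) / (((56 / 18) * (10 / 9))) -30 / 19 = 35382367063620125722 / 39204729641689219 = 902.50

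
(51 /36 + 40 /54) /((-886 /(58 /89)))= -6757 /4258116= -0.00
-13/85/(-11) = 13/935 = 0.01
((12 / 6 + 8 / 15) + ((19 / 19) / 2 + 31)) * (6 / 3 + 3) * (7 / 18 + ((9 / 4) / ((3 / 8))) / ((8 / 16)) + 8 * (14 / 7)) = 521731 / 108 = 4830.84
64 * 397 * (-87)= -2210496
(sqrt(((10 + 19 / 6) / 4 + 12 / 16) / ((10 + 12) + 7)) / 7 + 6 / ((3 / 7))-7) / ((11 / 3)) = sqrt(16878) / 8932 + 21 / 11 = 1.92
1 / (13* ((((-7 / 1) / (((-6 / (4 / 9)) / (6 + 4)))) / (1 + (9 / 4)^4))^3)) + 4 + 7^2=63.42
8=8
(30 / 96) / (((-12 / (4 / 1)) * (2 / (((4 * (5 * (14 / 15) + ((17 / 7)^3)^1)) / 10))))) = -19541 / 49392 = -0.40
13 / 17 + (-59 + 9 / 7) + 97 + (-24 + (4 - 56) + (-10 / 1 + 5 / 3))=-15809 / 357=-44.28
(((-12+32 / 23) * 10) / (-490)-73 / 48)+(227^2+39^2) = 2869722241 / 54096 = 53048.70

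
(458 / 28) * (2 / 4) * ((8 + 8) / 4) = 229 / 7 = 32.71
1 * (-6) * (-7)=42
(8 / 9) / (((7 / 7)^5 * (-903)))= -8 / 8127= -0.00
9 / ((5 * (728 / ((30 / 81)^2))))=5 / 14742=0.00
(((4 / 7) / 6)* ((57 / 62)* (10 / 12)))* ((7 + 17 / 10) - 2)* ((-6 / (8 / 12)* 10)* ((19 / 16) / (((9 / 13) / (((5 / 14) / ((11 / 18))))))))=-44.10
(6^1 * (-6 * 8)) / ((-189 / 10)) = 320 / 21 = 15.24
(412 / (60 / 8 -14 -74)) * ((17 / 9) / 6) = -7004 / 4347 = -1.61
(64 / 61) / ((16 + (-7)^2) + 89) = 32 / 4697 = 0.01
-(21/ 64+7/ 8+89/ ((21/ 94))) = -537041/ 1344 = -399.58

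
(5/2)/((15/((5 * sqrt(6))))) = 5 * sqrt(6)/6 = 2.04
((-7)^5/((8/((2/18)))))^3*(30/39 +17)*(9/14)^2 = -7460453801339/79872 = -93405120.71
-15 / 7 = -2.14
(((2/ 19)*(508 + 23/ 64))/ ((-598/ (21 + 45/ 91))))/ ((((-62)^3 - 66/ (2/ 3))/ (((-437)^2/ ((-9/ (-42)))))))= 2317500585/ 322353304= 7.19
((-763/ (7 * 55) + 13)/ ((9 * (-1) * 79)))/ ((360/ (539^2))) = -12.51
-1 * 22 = -22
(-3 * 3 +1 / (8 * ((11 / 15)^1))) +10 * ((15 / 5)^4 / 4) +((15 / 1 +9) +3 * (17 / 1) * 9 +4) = 59899 / 88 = 680.67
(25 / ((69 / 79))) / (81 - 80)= 1975 / 69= 28.62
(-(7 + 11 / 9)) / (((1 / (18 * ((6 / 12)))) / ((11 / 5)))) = -814 / 5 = -162.80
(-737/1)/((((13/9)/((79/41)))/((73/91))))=-38252511/48503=-788.66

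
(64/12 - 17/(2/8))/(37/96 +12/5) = -30080/1337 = -22.50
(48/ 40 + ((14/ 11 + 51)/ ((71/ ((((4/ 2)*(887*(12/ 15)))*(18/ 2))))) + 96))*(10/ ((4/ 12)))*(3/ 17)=50299.36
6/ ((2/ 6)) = 18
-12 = -12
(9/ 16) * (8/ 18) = 1/ 4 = 0.25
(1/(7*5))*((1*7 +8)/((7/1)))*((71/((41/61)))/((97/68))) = 883524/194873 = 4.53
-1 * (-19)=19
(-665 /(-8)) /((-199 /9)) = -5985 /1592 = -3.76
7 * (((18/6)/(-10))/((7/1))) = -3/10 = -0.30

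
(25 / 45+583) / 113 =5252 / 1017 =5.16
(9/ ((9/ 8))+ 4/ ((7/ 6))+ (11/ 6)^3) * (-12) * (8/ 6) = -53194/ 189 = -281.45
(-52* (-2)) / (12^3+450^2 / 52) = 1352 / 73089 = 0.02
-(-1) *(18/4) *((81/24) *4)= 243/4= 60.75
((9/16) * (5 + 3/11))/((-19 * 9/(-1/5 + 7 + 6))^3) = -950272/763921125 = -0.00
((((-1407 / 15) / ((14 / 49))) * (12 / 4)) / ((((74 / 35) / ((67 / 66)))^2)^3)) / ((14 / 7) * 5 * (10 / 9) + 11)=-109183738509617611634375 / 200065977128197771075584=-0.55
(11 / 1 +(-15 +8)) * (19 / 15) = 76 / 15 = 5.07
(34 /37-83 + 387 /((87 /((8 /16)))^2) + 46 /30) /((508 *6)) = -150360391 /5690676960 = -0.03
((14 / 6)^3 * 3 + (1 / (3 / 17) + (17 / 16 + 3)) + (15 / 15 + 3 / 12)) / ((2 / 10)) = 35345 / 144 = 245.45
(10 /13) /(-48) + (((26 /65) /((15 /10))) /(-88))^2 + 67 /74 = 93173987 /104761800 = 0.89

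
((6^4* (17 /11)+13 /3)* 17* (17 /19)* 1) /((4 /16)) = 122124.85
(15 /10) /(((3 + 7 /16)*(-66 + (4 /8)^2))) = -96 /14465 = -0.01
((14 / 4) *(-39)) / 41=-273 / 82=-3.33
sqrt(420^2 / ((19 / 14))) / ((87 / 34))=140.90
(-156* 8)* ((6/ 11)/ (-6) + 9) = -122304/ 11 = -11118.55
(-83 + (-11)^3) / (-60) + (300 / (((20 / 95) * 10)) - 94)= 1081 / 15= 72.07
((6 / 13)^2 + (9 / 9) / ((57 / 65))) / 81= 13037 / 780273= 0.02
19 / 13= 1.46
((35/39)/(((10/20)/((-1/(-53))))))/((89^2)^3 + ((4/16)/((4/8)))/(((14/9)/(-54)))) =0.00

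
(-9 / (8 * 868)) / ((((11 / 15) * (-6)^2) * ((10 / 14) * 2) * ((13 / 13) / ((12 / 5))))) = -9 / 109120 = -0.00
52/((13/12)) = 48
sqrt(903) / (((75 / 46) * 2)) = 9.22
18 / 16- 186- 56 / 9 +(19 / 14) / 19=-96277 / 504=-191.03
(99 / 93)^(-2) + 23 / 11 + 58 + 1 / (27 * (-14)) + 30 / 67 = 188213633 / 3064446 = 61.42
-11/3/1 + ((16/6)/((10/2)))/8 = -18/5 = -3.60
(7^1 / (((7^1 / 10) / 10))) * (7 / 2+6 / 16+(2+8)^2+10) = 22775 / 2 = 11387.50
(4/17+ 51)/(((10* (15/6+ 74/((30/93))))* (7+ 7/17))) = 871/292194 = 0.00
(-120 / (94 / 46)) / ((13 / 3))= -8280 / 611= -13.55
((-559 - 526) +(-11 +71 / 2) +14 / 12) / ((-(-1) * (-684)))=1589 / 1026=1.55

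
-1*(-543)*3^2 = 4887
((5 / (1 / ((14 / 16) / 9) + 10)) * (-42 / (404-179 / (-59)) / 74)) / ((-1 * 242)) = 2891 / 2035620268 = 0.00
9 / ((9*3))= 1 / 3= 0.33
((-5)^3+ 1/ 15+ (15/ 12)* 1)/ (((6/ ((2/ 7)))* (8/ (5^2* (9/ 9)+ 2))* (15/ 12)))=-22263/ 1400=-15.90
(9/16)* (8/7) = 9/14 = 0.64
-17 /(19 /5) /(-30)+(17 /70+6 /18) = 1447 /1995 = 0.73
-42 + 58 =16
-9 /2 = -4.50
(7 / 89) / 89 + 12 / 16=23791 / 31684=0.75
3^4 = 81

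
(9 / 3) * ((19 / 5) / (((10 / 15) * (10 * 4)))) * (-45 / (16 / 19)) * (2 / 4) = -29241 / 2560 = -11.42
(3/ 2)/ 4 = 0.38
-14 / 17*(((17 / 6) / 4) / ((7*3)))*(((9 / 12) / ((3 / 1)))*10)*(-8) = 5 / 9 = 0.56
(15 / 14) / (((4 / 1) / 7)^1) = 15 / 8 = 1.88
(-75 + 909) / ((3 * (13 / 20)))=5560 / 13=427.69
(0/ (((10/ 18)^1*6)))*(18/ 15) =0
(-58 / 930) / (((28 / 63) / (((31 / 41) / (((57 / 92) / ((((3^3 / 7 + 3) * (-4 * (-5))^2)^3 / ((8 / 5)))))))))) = -590118912000000 / 267197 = -2208553658.91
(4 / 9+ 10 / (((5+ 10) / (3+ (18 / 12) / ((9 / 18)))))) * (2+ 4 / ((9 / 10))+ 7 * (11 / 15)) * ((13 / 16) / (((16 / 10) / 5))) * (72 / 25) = 6773 / 18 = 376.28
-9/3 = -3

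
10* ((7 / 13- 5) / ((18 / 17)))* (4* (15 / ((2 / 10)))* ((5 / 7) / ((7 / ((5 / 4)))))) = -3081250 / 1911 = -1612.38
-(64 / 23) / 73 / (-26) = 32 / 21827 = 0.00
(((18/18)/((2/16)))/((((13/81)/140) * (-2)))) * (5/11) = -226800/143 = -1586.01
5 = 5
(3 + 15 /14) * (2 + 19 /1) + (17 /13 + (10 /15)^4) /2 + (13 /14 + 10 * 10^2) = 16027225 /14742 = 1087.18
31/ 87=0.36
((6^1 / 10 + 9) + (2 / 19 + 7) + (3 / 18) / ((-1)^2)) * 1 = 9617 / 570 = 16.87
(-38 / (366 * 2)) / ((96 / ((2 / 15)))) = -19 / 263520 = -0.00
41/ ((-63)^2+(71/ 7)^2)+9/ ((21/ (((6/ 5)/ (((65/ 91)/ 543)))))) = 1950178253/ 4988050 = 390.97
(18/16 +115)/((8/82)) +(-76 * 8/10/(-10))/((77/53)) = 73579117/61600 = 1194.47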